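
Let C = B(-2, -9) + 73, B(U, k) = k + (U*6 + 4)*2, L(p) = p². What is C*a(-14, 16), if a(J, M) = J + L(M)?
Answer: 11616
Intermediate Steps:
B(U, k) = 8 + k + 12*U (B(U, k) = k + (6*U + 4)*2 = k + (4 + 6*U)*2 = k + (8 + 12*U) = 8 + k + 12*U)
a(J, M) = J + M²
C = 48 (C = (8 - 9 + 12*(-2)) + 73 = (8 - 9 - 24) + 73 = -25 + 73 = 48)
C*a(-14, 16) = 48*(-14 + 16²) = 48*(-14 + 256) = 48*242 = 11616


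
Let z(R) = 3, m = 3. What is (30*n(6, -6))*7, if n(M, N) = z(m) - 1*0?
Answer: 630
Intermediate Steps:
n(M, N) = 3 (n(M, N) = 3 - 1*0 = 3 + 0 = 3)
(30*n(6, -6))*7 = (30*3)*7 = 90*7 = 630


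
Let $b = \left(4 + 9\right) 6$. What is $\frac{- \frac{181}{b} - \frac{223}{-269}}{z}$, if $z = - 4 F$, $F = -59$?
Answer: $- \frac{31295}{4951752} \approx -0.00632$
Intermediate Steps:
$z = 236$ ($z = \left(-4\right) \left(-59\right) = 236$)
$b = 78$ ($b = 13 \cdot 6 = 78$)
$\frac{- \frac{181}{b} - \frac{223}{-269}}{z} = \frac{- \frac{181}{78} - \frac{223}{-269}}{236} = \left(\left(-181\right) \frac{1}{78} - - \frac{223}{269}\right) \frac{1}{236} = \left(- \frac{181}{78} + \frac{223}{269}\right) \frac{1}{236} = \left(- \frac{31295}{20982}\right) \frac{1}{236} = - \frac{31295}{4951752}$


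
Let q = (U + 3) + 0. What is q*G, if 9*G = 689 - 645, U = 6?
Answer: 44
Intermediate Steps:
q = 9 (q = (6 + 3) + 0 = 9 + 0 = 9)
G = 44/9 (G = (689 - 645)/9 = (⅑)*44 = 44/9 ≈ 4.8889)
q*G = 9*(44/9) = 44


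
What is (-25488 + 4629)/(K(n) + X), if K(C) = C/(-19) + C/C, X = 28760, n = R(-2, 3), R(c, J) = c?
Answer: -396321/546461 ≈ -0.72525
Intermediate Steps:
n = -2
K(C) = 1 - C/19 (K(C) = C*(-1/19) + 1 = -C/19 + 1 = 1 - C/19)
(-25488 + 4629)/(K(n) + X) = (-25488 + 4629)/((1 - 1/19*(-2)) + 28760) = -20859/((1 + 2/19) + 28760) = -20859/(21/19 + 28760) = -20859/546461/19 = -20859*19/546461 = -396321/546461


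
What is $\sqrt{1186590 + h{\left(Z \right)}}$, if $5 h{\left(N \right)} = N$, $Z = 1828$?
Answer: $\frac{\sqrt{29673890}}{5} \approx 1089.5$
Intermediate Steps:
$h{\left(N \right)} = \frac{N}{5}$
$\sqrt{1186590 + h{\left(Z \right)}} = \sqrt{1186590 + \frac{1}{5} \cdot 1828} = \sqrt{1186590 + \frac{1828}{5}} = \sqrt{\frac{5934778}{5}} = \frac{\sqrt{29673890}}{5}$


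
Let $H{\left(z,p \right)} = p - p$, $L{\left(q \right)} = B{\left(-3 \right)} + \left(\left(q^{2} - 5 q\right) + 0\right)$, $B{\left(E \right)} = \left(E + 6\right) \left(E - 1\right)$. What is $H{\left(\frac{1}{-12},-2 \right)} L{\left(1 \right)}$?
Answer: $0$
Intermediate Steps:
$B{\left(E \right)} = \left(-1 + E\right) \left(6 + E\right)$ ($B{\left(E \right)} = \left(6 + E\right) \left(-1 + E\right) = \left(-1 + E\right) \left(6 + E\right)$)
$L{\left(q \right)} = -12 + q^{2} - 5 q$ ($L{\left(q \right)} = \left(-6 + \left(-3\right)^{2} + 5 \left(-3\right)\right) + \left(\left(q^{2} - 5 q\right) + 0\right) = \left(-6 + 9 - 15\right) + \left(q^{2} - 5 q\right) = -12 + \left(q^{2} - 5 q\right) = -12 + q^{2} - 5 q$)
$H{\left(z,p \right)} = 0$
$H{\left(\frac{1}{-12},-2 \right)} L{\left(1 \right)} = 0 \left(-12 + 1^{2} - 5\right) = 0 \left(-12 + 1 - 5\right) = 0 \left(-16\right) = 0$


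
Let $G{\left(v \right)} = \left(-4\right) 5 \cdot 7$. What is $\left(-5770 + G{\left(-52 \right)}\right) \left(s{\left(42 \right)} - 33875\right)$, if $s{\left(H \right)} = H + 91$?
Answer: $199415220$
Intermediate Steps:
$s{\left(H \right)} = 91 + H$
$G{\left(v \right)} = -140$ ($G{\left(v \right)} = \left(-20\right) 7 = -140$)
$\left(-5770 + G{\left(-52 \right)}\right) \left(s{\left(42 \right)} - 33875\right) = \left(-5770 - 140\right) \left(\left(91 + 42\right) - 33875\right) = - 5910 \left(133 - 33875\right) = \left(-5910\right) \left(-33742\right) = 199415220$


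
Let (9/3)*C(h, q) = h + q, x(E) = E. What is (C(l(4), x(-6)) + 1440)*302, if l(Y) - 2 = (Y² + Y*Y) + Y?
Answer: 1314304/3 ≈ 4.3810e+5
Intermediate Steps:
l(Y) = 2 + Y + 2*Y² (l(Y) = 2 + ((Y² + Y*Y) + Y) = 2 + ((Y² + Y²) + Y) = 2 + (2*Y² + Y) = 2 + (Y + 2*Y²) = 2 + Y + 2*Y²)
C(h, q) = h/3 + q/3 (C(h, q) = (h + q)/3 = h/3 + q/3)
(C(l(4), x(-6)) + 1440)*302 = (((2 + 4 + 2*4²)/3 + (⅓)*(-6)) + 1440)*302 = (((2 + 4 + 2*16)/3 - 2) + 1440)*302 = (((2 + 4 + 32)/3 - 2) + 1440)*302 = (((⅓)*38 - 2) + 1440)*302 = ((38/3 - 2) + 1440)*302 = (32/3 + 1440)*302 = (4352/3)*302 = 1314304/3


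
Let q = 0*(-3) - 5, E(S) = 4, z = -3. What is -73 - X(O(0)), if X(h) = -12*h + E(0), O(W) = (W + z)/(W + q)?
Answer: -349/5 ≈ -69.800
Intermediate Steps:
q = -5 (q = 0 - 5 = -5)
O(W) = (-3 + W)/(-5 + W) (O(W) = (W - 3)/(W - 5) = (-3 + W)/(-5 + W))
X(h) = 4 - 12*h (X(h) = -12*h + 4 = 4 - 12*h)
-73 - X(O(0)) = -73 - (4 - 12*(-3 + 0)/(-5 + 0)) = -73 - (4 - 12*(-3)/(-5)) = -73 - (4 - (-12)*(-3)/5) = -73 - (4 - 12*⅗) = -73 - (4 - 36/5) = -73 - 1*(-16/5) = -73 + 16/5 = -349/5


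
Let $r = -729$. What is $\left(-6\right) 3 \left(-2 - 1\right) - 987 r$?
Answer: $719577$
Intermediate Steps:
$\left(-6\right) 3 \left(-2 - 1\right) - 987 r = \left(-6\right) 3 \left(-2 - 1\right) - -719523 = \left(-18\right) \left(-3\right) + 719523 = 54 + 719523 = 719577$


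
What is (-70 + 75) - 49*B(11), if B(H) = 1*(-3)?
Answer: 152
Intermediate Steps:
B(H) = -3
(-70 + 75) - 49*B(11) = (-70 + 75) - 49*(-3) = 5 + 147 = 152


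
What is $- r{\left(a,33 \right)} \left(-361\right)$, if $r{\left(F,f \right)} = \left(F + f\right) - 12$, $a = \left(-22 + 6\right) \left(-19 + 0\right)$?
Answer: $117325$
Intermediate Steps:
$a = 304$ ($a = \left(-16\right) \left(-19\right) = 304$)
$r{\left(F,f \right)} = -12 + F + f$
$- r{\left(a,33 \right)} \left(-361\right) = - \left(-12 + 304 + 33\right) \left(-361\right) = - 325 \left(-361\right) = \left(-1\right) \left(-117325\right) = 117325$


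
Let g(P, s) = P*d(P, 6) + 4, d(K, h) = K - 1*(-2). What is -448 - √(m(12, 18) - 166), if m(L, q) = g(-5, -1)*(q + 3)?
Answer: -448 - √233 ≈ -463.26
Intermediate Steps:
d(K, h) = 2 + K (d(K, h) = K + 2 = 2 + K)
g(P, s) = 4 + P*(2 + P) (g(P, s) = P*(2 + P) + 4 = 4 + P*(2 + P))
m(L, q) = 57 + 19*q (m(L, q) = (4 - 5*(2 - 5))*(q + 3) = (4 - 5*(-3))*(3 + q) = (4 + 15)*(3 + q) = 19*(3 + q) = 57 + 19*q)
-448 - √(m(12, 18) - 166) = -448 - √((57 + 19*18) - 166) = -448 - √((57 + 342) - 166) = -448 - √(399 - 166) = -448 - √233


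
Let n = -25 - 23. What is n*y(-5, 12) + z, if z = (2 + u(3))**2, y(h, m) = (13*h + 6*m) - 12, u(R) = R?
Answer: 265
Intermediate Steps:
y(h, m) = -12 + 6*m + 13*h (y(h, m) = (6*m + 13*h) - 12 = -12 + 6*m + 13*h)
n = -48
z = 25 (z = (2 + 3)**2 = 5**2 = 25)
n*y(-5, 12) + z = -48*(-12 + 6*12 + 13*(-5)) + 25 = -48*(-12 + 72 - 65) + 25 = -48*(-5) + 25 = 240 + 25 = 265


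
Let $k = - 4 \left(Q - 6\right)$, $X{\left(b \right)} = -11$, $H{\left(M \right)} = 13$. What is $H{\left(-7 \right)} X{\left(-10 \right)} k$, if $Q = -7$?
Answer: $-7436$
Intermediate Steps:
$k = 52$ ($k = - 4 \left(-7 - 6\right) = \left(-4\right) \left(-13\right) = 52$)
$H{\left(-7 \right)} X{\left(-10 \right)} k = 13 \left(-11\right) 52 = \left(-143\right) 52 = -7436$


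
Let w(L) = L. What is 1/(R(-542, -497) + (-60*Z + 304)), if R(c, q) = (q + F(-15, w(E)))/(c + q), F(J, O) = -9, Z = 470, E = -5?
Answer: -1039/28983438 ≈ -3.5848e-5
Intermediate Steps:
R(c, q) = (-9 + q)/(c + q) (R(c, q) = (q - 9)/(c + q) = (-9 + q)/(c + q))
1/(R(-542, -497) + (-60*Z + 304)) = 1/((-9 - 497)/(-542 - 497) + (-60*470 + 304)) = 1/(-506/(-1039) + (-28200 + 304)) = 1/(-1/1039*(-506) - 27896) = 1/(506/1039 - 27896) = 1/(-28983438/1039) = -1039/28983438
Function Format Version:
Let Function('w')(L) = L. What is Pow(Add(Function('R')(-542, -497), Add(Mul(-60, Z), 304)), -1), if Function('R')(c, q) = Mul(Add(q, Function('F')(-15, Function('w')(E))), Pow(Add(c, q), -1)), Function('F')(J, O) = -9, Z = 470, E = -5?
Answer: Rational(-1039, 28983438) ≈ -3.5848e-5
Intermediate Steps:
Function('R')(c, q) = Mul(Pow(Add(c, q), -1), Add(-9, q)) (Function('R')(c, q) = Mul(Add(q, -9), Pow(Add(c, q), -1)) = Mul(Add(-9, q), Pow(Add(c, q), -1)) = Mul(Pow(Add(c, q), -1), Add(-9, q)))
Pow(Add(Function('R')(-542, -497), Add(Mul(-60, Z), 304)), -1) = Pow(Add(Mul(Pow(Add(-542, -497), -1), Add(-9, -497)), Add(Mul(-60, 470), 304)), -1) = Pow(Add(Mul(Pow(-1039, -1), -506), Add(-28200, 304)), -1) = Pow(Add(Mul(Rational(-1, 1039), -506), -27896), -1) = Pow(Add(Rational(506, 1039), -27896), -1) = Pow(Rational(-28983438, 1039), -1) = Rational(-1039, 28983438)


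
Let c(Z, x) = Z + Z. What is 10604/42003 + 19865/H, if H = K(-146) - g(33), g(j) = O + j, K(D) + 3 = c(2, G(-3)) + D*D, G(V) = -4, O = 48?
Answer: 1059576139/891975708 ≈ 1.1879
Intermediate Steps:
c(Z, x) = 2*Z
K(D) = 1 + D² (K(D) = -3 + (2*2 + D*D) = -3 + (4 + D²) = 1 + D²)
g(j) = 48 + j
H = 21236 (H = (1 + (-146)²) - (48 + 33) = (1 + 21316) - 1*81 = 21317 - 81 = 21236)
10604/42003 + 19865/H = 10604/42003 + 19865/21236 = 1059576139/891975708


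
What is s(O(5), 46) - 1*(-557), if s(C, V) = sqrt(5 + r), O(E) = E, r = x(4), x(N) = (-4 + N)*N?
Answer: 557 + sqrt(5) ≈ 559.24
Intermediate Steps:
x(N) = N*(-4 + N)
r = 0 (r = 4*(-4 + 4) = 4*0 = 0)
s(C, V) = sqrt(5) (s(C, V) = sqrt(5 + 0) = sqrt(5))
s(O(5), 46) - 1*(-557) = sqrt(5) - 1*(-557) = sqrt(5) + 557 = 557 + sqrt(5)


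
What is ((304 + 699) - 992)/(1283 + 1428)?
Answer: 11/2711 ≈ 0.0040575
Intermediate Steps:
((304 + 699) - 992)/(1283 + 1428) = (1003 - 992)/2711 = (1/2711)*11 = 11/2711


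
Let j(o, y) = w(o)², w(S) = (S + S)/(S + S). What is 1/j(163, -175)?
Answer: 1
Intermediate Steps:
w(S) = 1 (w(S) = (2*S)/((2*S)) = (2*S)*(1/(2*S)) = 1)
j(o, y) = 1 (j(o, y) = 1² = 1)
1/j(163, -175) = 1/1 = 1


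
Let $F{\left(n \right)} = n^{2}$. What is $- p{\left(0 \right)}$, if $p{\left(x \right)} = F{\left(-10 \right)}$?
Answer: $-100$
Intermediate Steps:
$p{\left(x \right)} = 100$ ($p{\left(x \right)} = \left(-10\right)^{2} = 100$)
$- p{\left(0 \right)} = \left(-1\right) 100 = -100$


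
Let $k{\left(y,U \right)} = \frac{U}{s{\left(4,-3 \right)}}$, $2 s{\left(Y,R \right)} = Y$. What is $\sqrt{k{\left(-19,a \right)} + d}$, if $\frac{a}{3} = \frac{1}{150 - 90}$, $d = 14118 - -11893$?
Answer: $\frac{\sqrt{10404410}}{20} \approx 161.28$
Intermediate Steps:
$d = 26011$ ($d = 14118 + 11893 = 26011$)
$a = \frac{1}{20}$ ($a = \frac{3}{150 - 90} = \frac{3}{60} = 3 \cdot \frac{1}{60} = \frac{1}{20} \approx 0.05$)
$s{\left(Y,R \right)} = \frac{Y}{2}$
$k{\left(y,U \right)} = \frac{U}{2}$ ($k{\left(y,U \right)} = \frac{U}{\frac{1}{2} \cdot 4} = \frac{U}{2}$)
$\sqrt{k{\left(-19,a \right)} + d} = \sqrt{\frac{1}{2} \cdot \frac{1}{20} + 26011} = \sqrt{\frac{1}{40} + 26011} = \sqrt{\frac{1040441}{40}} = \frac{\sqrt{10404410}}{20}$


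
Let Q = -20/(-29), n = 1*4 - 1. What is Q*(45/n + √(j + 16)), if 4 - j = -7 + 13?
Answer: 300/29 + 20*√14/29 ≈ 12.925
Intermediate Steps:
n = 3 (n = 4 - 1 = 3)
j = -2 (j = 4 - (-7 + 13) = 4 - 1*6 = 4 - 6 = -2)
Q = 20/29 (Q = -20*(-1/29) = 20/29 ≈ 0.68966)
Q*(45/n + √(j + 16)) = 20*(45/3 + √(-2 + 16))/29 = 20*(45*(⅓) + √14)/29 = 20*(15 + √14)/29 = 300/29 + 20*√14/29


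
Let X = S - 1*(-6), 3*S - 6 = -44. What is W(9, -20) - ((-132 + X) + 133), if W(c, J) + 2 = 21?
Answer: 74/3 ≈ 24.667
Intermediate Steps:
S = -38/3 (S = 2 + (⅓)*(-44) = 2 - 44/3 = -38/3 ≈ -12.667)
W(c, J) = 19 (W(c, J) = -2 + 21 = 19)
X = -20/3 (X = -38/3 - 1*(-6) = -38/3 + 6 = -20/3 ≈ -6.6667)
W(9, -20) - ((-132 + X) + 133) = 19 - ((-132 - 20/3) + 133) = 19 - (-416/3 + 133) = 19 - 1*(-17/3) = 19 + 17/3 = 74/3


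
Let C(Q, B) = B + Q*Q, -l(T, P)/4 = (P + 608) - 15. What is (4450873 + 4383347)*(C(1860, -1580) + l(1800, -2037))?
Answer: 30599935899120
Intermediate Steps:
l(T, P) = -2372 - 4*P (l(T, P) = -4*((P + 608) - 15) = -4*((608 + P) - 15) = -4*(593 + P) = -2372 - 4*P)
C(Q, B) = B + Q**2
(4450873 + 4383347)*(C(1860, -1580) + l(1800, -2037)) = (4450873 + 4383347)*((-1580 + 1860**2) + (-2372 - 4*(-2037))) = 8834220*((-1580 + 3459600) + (-2372 + 8148)) = 8834220*(3458020 + 5776) = 8834220*3463796 = 30599935899120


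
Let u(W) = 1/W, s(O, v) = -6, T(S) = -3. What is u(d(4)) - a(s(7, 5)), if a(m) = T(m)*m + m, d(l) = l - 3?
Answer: -11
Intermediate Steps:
d(l) = -3 + l
a(m) = -2*m (a(m) = -3*m + m = -2*m)
u(d(4)) - a(s(7, 5)) = 1/(-3 + 4) - (-2)*(-6) = 1/1 - 1*12 = 1 - 12 = -11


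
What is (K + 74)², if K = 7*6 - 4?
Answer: 12544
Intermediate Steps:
K = 38 (K = 42 - 4 = 38)
(K + 74)² = (38 + 74)² = 112² = 12544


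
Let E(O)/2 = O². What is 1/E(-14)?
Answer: 1/392 ≈ 0.0025510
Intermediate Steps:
E(O) = 2*O²
1/E(-14) = 1/(2*(-14)²) = 1/(2*196) = 1/392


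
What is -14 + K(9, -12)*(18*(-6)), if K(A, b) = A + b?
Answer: 310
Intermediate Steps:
-14 + K(9, -12)*(18*(-6)) = -14 + (9 - 12)*(18*(-6)) = -14 - 3*(-108) = -14 + 324 = 310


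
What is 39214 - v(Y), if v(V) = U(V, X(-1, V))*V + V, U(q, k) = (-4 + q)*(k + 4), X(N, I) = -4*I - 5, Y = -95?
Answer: -3525186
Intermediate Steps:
X(N, I) = -5 - 4*I
U(q, k) = (-4 + q)*(4 + k)
v(V) = V + V*(4 + 20*V + V*(-5 - 4*V)) (v(V) = (-16 - 4*(-5 - 4*V) + 4*V + (-5 - 4*V)*V)*V + V = (-16 + (20 + 16*V) + 4*V + V*(-5 - 4*V))*V + V = (4 + 20*V + V*(-5 - 4*V))*V + V = V*(4 + 20*V + V*(-5 - 4*V)) + V = V + V*(4 + 20*V + V*(-5 - 4*V)))
39214 - v(Y) = 39214 - (-95)*(5 - 4*(-95)² + 15*(-95)) = 39214 - (-95)*(5 - 4*9025 - 1425) = 39214 - (-95)*(5 - 36100 - 1425) = 39214 - (-95)*(-37520) = 39214 - 1*3564400 = 39214 - 3564400 = -3525186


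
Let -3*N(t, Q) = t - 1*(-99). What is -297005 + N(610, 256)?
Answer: -891724/3 ≈ -2.9724e+5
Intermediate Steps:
N(t, Q) = -33 - t/3 (N(t, Q) = -(t - 1*(-99))/3 = -(t + 99)/3 = -(99 + t)/3 = -33 - t/3)
-297005 + N(610, 256) = -297005 + (-33 - ⅓*610) = -297005 + (-33 - 610/3) = -297005 - 709/3 = -891724/3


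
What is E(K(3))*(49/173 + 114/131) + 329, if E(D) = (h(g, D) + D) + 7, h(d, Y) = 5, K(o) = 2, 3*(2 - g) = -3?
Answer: 7822101/22663 ≈ 345.15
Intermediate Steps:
g = 3 (g = 2 - ⅓*(-3) = 2 + 1 = 3)
E(D) = 12 + D (E(D) = (5 + D) + 7 = 12 + D)
E(K(3))*(49/173 + 114/131) + 329 = (12 + 2)*(49/173 + 114/131) + 329 = 14*(49*(1/173) + 114*(1/131)) + 329 = 14*(49/173 + 114/131) + 329 = 14*(26141/22663) + 329 = 365974/22663 + 329 = 7822101/22663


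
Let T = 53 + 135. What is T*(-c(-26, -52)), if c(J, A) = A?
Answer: 9776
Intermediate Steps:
T = 188
T*(-c(-26, -52)) = 188*(-1*(-52)) = 188*52 = 9776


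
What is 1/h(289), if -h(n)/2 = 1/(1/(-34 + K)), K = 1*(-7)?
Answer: 1/82 ≈ 0.012195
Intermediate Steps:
K = -7
h(n) = 82 (h(n) = -2/(1/(-34 - 7)) = -2/(1/(-41)) = -2/(-1/41) = -2*(-41) = 82)
1/h(289) = 1/82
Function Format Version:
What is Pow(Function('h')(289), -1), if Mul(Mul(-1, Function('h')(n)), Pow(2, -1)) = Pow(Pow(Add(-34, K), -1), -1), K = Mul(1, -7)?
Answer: Rational(1, 82) ≈ 0.012195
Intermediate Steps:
K = -7
Function('h')(n) = 82 (Function('h')(n) = Mul(-2, Pow(Pow(Add(-34, -7), -1), -1)) = Mul(-2, Pow(Pow(-41, -1), -1)) = Mul(-2, Pow(Rational(-1, 41), -1)) = Mul(-2, -41) = 82)
Pow(Function('h')(289), -1) = Pow(82, -1) = Rational(1, 82)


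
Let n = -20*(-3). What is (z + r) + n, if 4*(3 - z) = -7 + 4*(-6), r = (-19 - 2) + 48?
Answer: 391/4 ≈ 97.750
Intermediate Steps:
r = 27 (r = -21 + 48 = 27)
n = 60
z = 43/4 (z = 3 - (-7 + 4*(-6))/4 = 3 - (-7 - 24)/4 = 3 - 1/4*(-31) = 3 + 31/4 = 43/4 ≈ 10.750)
(z + r) + n = (43/4 + 27) + 60 = 151/4 + 60 = 391/4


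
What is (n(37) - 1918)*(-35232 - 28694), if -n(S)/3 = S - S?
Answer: 122610068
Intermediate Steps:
n(S) = 0 (n(S) = -3*(S - S) = -3*0 = 0)
(n(37) - 1918)*(-35232 - 28694) = (0 - 1918)*(-35232 - 28694) = -1918*(-63926) = 122610068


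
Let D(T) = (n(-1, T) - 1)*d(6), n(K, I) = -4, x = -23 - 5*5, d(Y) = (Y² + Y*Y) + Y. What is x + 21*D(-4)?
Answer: -8238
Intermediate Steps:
d(Y) = Y + 2*Y² (d(Y) = (Y² + Y²) + Y = 2*Y² + Y = Y + 2*Y²)
x = -48 (x = -23 - 1*25 = -23 - 25 = -48)
D(T) = -390 (D(T) = (-4 - 1)*(6*(1 + 2*6)) = -30*(1 + 12) = -30*13 = -5*78 = -390)
x + 21*D(-4) = -48 + 21*(-390) = -48 - 8190 = -8238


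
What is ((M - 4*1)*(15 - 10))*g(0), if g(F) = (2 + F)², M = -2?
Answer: -120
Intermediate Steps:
((M - 4*1)*(15 - 10))*g(0) = ((-2 - 4*1)*(15 - 10))*(2 + 0)² = ((-2 - 4)*5)*2² = -6*5*4 = -30*4 = -120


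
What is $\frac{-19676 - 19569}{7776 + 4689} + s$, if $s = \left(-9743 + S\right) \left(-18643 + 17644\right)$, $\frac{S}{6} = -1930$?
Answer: $\frac{53105072912}{2493} \approx 2.1302 \cdot 10^{7}$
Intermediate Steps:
$S = -11580$ ($S = 6 \left(-1930\right) = -11580$)
$s = 21301677$ ($s = \left(-9743 - 11580\right) \left(-18643 + 17644\right) = \left(-21323\right) \left(-999\right) = 21301677$)
$\frac{-19676 - 19569}{7776 + 4689} + s = \frac{-19676 - 19569}{7776 + 4689} + 21301677 = - \frac{39245}{12465} + 21301677 = \left(-39245\right) \frac{1}{12465} + 21301677 = - \frac{7849}{2493} + 21301677 = \frac{53105072912}{2493}$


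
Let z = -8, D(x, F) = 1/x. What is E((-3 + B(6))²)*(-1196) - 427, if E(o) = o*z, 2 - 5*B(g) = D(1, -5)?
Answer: 1864653/25 ≈ 74586.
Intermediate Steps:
B(g) = ⅕ (B(g) = ⅖ - ⅕/1 = ⅖ - ⅕*1 = ⅖ - ⅕ = ⅕)
E(o) = -8*o (E(o) = o*(-8) = -8*o)
E((-3 + B(6))²)*(-1196) - 427 = -8*(-3 + ⅕)²*(-1196) - 427 = -8*(-14/5)²*(-1196) - 427 = -8*196/25*(-1196) - 427 = -1568/25*(-1196) - 427 = 1875328/25 - 427 = 1864653/25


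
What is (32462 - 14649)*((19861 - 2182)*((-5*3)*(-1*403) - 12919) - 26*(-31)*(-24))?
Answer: -2165077344270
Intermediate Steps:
(32462 - 14649)*((19861 - 2182)*((-5*3)*(-1*403) - 12919) - 26*(-31)*(-24)) = 17813*(17679*(-15*(-403) - 12919) + 806*(-24)) = 17813*(17679*(6045 - 12919) - 19344) = 17813*(17679*(-6874) - 19344) = 17813*(-121525446 - 19344) = 17813*(-121544790) = -2165077344270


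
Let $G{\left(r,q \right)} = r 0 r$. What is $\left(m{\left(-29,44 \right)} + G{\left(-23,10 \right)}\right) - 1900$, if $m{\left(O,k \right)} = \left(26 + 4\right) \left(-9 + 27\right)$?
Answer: $-1360$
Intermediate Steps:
$m{\left(O,k \right)} = 540$ ($m{\left(O,k \right)} = 30 \cdot 18 = 540$)
$G{\left(r,q \right)} = 0$ ($G{\left(r,q \right)} = 0 r = 0$)
$\left(m{\left(-29,44 \right)} + G{\left(-23,10 \right)}\right) - 1900 = \left(540 + 0\right) - 1900 = 540 - 1900 = -1360$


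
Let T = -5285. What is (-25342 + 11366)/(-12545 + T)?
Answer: 6988/8915 ≈ 0.78385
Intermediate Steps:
(-25342 + 11366)/(-12545 + T) = (-25342 + 11366)/(-12545 - 5285) = -13976/(-17830) = -13976*(-1/17830) = 6988/8915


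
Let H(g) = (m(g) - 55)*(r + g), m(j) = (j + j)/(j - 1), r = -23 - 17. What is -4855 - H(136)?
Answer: 10421/45 ≈ 231.58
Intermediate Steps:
r = -40
m(j) = 2*j/(-1 + j) (m(j) = (2*j)/(-1 + j) = 2*j/(-1 + j))
H(g) = (-55 + 2*g/(-1 + g))*(-40 + g) (H(g) = (2*g/(-1 + g) - 55)*(-40 + g) = (-55 + 2*g/(-1 + g))*(-40 + g))
-4855 - H(136) = -4855 - (-2200 - 53*136² + 2175*136)/(-1 + 136) = -4855 - (-2200 - 53*18496 + 295800)/135 = -4855 - (-2200 - 980288 + 295800)/135 = -4855 - (-686688)/135 = -4855 - 1*(-228896/45) = -4855 + 228896/45 = 10421/45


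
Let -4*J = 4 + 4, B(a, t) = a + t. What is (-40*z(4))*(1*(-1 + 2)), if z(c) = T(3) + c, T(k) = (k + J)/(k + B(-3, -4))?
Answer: -150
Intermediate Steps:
J = -2 (J = -(4 + 4)/4 = -¼*8 = -2)
T(k) = (-2 + k)/(-7 + k) (T(k) = (k - 2)/(k + (-3 - 4)) = (-2 + k)/(k - 7) = (-2 + k)/(-7 + k))
z(c) = -¼ + c (z(c) = (-2 + 3)/(-7 + 3) + c = 1/(-4) + c = -¼*1 + c = -¼ + c)
(-40*z(4))*(1*(-1 + 2)) = (-40*(-¼ + 4))*(1*(-1 + 2)) = (-40*15/4)*(1*1) = -150*1 = -150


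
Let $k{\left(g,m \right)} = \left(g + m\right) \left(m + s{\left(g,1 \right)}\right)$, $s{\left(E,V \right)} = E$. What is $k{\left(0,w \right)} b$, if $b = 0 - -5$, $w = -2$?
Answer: $20$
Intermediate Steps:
$k{\left(g,m \right)} = \left(g + m\right)^{2}$ ($k{\left(g,m \right)} = \left(g + m\right) \left(m + g\right) = \left(g + m\right) \left(g + m\right) = \left(g + m\right)^{2}$)
$b = 5$ ($b = 0 + 5 = 5$)
$k{\left(0,w \right)} b = \left(0^{2} + \left(-2\right)^{2} + 2 \cdot 0 \left(-2\right)\right) 5 = \left(0 + 4 + 0\right) 5 = 4 \cdot 5 = 20$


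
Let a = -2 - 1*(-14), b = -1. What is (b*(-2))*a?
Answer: 24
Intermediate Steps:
a = 12 (a = -2 + 14 = 12)
(b*(-2))*a = -1*(-2)*12 = 2*12 = 24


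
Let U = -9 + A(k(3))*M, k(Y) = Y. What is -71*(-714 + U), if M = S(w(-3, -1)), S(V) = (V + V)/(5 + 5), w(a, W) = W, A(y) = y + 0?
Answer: 256878/5 ≈ 51376.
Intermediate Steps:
A(y) = y
S(V) = V/5 (S(V) = (2*V)/10 = (2*V)*(1/10) = V/5)
M = -1/5 (M = (1/5)*(-1) = -1/5 ≈ -0.20000)
U = -48/5 (U = -9 + 3*(-1/5) = -9 - 3/5 = -48/5 ≈ -9.6000)
-71*(-714 + U) = -71*(-714 - 48/5) = -71*(-3618/5) = 256878/5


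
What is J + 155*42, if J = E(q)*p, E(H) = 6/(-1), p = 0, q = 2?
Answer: 6510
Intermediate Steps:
E(H) = -6 (E(H) = 6*(-1) = -6)
J = 0 (J = -6*0 = 0)
J + 155*42 = 0 + 155*42 = 0 + 6510 = 6510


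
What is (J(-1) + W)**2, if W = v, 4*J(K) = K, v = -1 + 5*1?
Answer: 225/16 ≈ 14.063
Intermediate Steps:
v = 4 (v = -1 + 5 = 4)
J(K) = K/4
W = 4
(J(-1) + W)**2 = ((1/4)*(-1) + 4)**2 = (-1/4 + 4)**2 = (15/4)**2 = 225/16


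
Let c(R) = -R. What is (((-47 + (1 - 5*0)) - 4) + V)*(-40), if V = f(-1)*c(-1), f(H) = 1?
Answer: 1960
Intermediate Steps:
V = 1 (V = 1*(-1*(-1)) = 1*1 = 1)
(((-47 + (1 - 5*0)) - 4) + V)*(-40) = (((-47 + (1 - 5*0)) - 4) + 1)*(-40) = (((-47 + (1 + 0)) - 4) + 1)*(-40) = (((-47 + 1) - 4) + 1)*(-40) = ((-46 - 4) + 1)*(-40) = (-50 + 1)*(-40) = -49*(-40) = 1960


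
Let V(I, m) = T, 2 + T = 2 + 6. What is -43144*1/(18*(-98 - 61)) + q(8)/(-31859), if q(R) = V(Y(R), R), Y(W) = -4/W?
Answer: 687253762/45590229 ≈ 15.075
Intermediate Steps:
T = 6 (T = -2 + (2 + 6) = -2 + 8 = 6)
V(I, m) = 6
q(R) = 6
-43144*1/(18*(-98 - 61)) + q(8)/(-31859) = -43144*1/(18*(-98 - 61)) + 6/(-31859) = -43144/((-159*18)) + 6*(-1/31859) = -43144/(-2862) - 6/31859 = -43144*(-1/2862) - 6/31859 = 21572/1431 - 6/31859 = 687253762/45590229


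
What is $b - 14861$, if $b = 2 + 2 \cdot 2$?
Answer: $-14855$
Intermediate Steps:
$b = 6$ ($b = 2 + 4 = 6$)
$b - 14861 = 6 - 14861 = -14855$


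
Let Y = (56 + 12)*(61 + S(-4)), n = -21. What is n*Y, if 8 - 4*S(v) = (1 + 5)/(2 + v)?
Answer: -91035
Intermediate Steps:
S(v) = 2 - 3/(2*(2 + v)) (S(v) = 2 - (1 + 5)/(4*(2 + v)) = 2 - 3/(2*(2 + v)))
Y = 4335 (Y = (56 + 12)*(61 + (5 + 4*(-4))/(2*(2 - 4))) = 68*(61 + (1/2)*(5 - 16)/(-2)) = 68*(61 + (1/2)*(-1/2)*(-11)) = 68*(61 + 11/4) = 68*(255/4) = 4335)
n*Y = -21*4335 = -91035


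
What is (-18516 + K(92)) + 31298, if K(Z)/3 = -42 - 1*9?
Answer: 12629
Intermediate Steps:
K(Z) = -153 (K(Z) = 3*(-42 - 1*9) = 3*(-42 - 9) = 3*(-51) = -153)
(-18516 + K(92)) + 31298 = (-18516 - 153) + 31298 = -18669 + 31298 = 12629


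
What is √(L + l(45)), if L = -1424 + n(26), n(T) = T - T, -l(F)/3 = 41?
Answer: I*√1547 ≈ 39.332*I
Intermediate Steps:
l(F) = -123 (l(F) = -3*41 = -123)
n(T) = 0
L = -1424 (L = -1424 + 0 = -1424)
√(L + l(45)) = √(-1424 - 123) = √(-1547) = I*√1547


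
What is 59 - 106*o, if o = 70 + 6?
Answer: -7997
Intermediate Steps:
o = 76
59 - 106*o = 59 - 106*76 = 59 - 8056 = -7997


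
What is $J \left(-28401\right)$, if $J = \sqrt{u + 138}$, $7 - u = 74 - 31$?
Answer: $- 28401 \sqrt{102} \approx -2.8684 \cdot 10^{5}$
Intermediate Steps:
$u = -36$ ($u = 7 - \left(74 - 31\right) = 7 - 43 = -36$)
$J = \sqrt{102}$ ($J = \sqrt{-36 + 138} = \sqrt{102} \approx 10.1$)
$J \left(-28401\right) = \sqrt{102} \left(-28401\right) = - 28401 \sqrt{102}$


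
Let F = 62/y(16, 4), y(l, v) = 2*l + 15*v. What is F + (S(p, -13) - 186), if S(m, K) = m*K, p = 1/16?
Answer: -68499/368 ≈ -186.14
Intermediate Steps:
p = 1/16 ≈ 0.062500
S(m, K) = K*m
F = 31/46 (F = 62/(2*16 + 15*4) = 62/(32 + 60) = 62/92 = 62*(1/92) = 31/46 ≈ 0.67391)
F + (S(p, -13) - 186) = 31/46 + (-13*1/16 - 186) = 31/46 + (-13/16 - 186) = 31/46 - 2989/16 = -68499/368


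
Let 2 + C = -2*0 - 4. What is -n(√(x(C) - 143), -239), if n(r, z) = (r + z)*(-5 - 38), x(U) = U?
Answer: -10277 + 43*I*√149 ≈ -10277.0 + 524.88*I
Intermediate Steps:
C = -6 (C = -2 + (-2*0 - 4) = -2 + (0 - 4) = -2 - 4 = -6)
n(r, z) = -43*r - 43*z (n(r, z) = (r + z)*(-43) = -43*r - 43*z)
-n(√(x(C) - 143), -239) = -(-43*√(-6 - 143) - 43*(-239)) = -(-43*I*√149 + 10277) = -(10277 - 43*I*√149) = -10277 + 43*I*√149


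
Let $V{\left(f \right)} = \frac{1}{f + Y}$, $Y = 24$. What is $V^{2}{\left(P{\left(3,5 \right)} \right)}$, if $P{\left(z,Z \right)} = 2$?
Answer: $\frac{1}{676} \approx 0.0014793$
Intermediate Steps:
$V{\left(f \right)} = \frac{1}{24 + f}$ ($V{\left(f \right)} = \frac{1}{f + 24} = \frac{1}{24 + f}$)
$V^{2}{\left(P{\left(3,5 \right)} \right)} = \left(\frac{1}{24 + 2}\right)^{2} = \left(\frac{1}{26}\right)^{2} = \frac{1}{676}$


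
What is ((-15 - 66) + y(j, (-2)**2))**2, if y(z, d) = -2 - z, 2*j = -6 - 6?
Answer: 5929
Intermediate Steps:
j = -6 (j = (-6 - 6)/2 = (1/2)*(-12) = -6)
((-15 - 66) + y(j, (-2)**2))**2 = ((-15 - 66) + (-2 - 1*(-6)))**2 = (-81 + (-2 + 6))**2 = (-81 + 4)**2 = (-77)**2 = 5929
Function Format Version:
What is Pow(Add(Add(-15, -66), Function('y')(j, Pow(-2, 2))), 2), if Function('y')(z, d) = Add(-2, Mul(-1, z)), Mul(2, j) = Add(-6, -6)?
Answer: 5929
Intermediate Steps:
j = -6 (j = Mul(Rational(1, 2), Add(-6, -6)) = Mul(Rational(1, 2), -12) = -6)
Pow(Add(Add(-15, -66), Function('y')(j, Pow(-2, 2))), 2) = Pow(Add(Add(-15, -66), Add(-2, Mul(-1, -6))), 2) = Pow(Add(-81, Add(-2, 6)), 2) = Pow(Add(-81, 4), 2) = Pow(-77, 2) = 5929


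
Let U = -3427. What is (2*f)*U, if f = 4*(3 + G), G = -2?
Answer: -27416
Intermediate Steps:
f = 4 (f = 4*(3 - 2) = 4*1 = 4)
(2*f)*U = (2*4)*(-3427) = 8*(-3427) = -27416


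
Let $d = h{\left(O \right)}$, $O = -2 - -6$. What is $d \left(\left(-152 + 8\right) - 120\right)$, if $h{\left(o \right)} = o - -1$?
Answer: $-1320$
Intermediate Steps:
$O = 4$ ($O = -2 + 6 = 4$)
$h{\left(o \right)} = 1 + o$ ($h{\left(o \right)} = o + 1 = 1 + o$)
$d = 5$ ($d = 1 + 4 = 5$)
$d \left(\left(-152 + 8\right) - 120\right) = 5 \left(\left(-152 + 8\right) - 120\right) = 5 \left(-144 - 120\right) = 5 \left(-264\right) = -1320$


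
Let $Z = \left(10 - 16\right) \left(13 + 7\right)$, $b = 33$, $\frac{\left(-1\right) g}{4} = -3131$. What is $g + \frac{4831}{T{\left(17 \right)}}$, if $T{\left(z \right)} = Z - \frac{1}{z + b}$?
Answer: $\frac{74914974}{6001} \approx 12484.0$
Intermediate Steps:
$g = 12524$ ($g = \left(-4\right) \left(-3131\right) = 12524$)
$Z = -120$ ($Z = \left(-6\right) 20 = -120$)
$T{\left(z \right)} = -120 - \frac{1}{33 + z}$ ($T{\left(z \right)} = -120 - \frac{1}{z + 33} = -120 - \frac{1}{33 + z}$)
$g + \frac{4831}{T{\left(17 \right)}} = 12524 + \frac{4831}{\frac{1}{33 + 17} \left(-3961 - 2040\right)} = 12524 + \frac{4831}{\frac{1}{50} \left(-3961 - 2040\right)} = 12524 + \frac{4831}{\frac{1}{50} \left(-6001\right)} = 12524 + \frac{4831}{- \frac{6001}{50}} = 12524 + 4831 \left(- \frac{50}{6001}\right) = 12524 - \frac{241550}{6001} = \frac{74914974}{6001}$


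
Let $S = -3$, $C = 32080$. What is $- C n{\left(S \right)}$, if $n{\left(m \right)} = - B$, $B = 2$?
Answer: $64160$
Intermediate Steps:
$n{\left(m \right)} = -2$ ($n{\left(m \right)} = \left(-1\right) 2 = -2$)
$- C n{\left(S \right)} = \left(-1\right) 32080 \left(-2\right) = \left(-32080\right) \left(-2\right) = 64160$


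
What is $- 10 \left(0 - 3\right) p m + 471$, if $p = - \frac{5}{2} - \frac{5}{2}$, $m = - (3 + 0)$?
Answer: $921$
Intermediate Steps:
$m = -3$ ($m = \left(-1\right) 3 = -3$)
$p = -5$ ($p = \left(-5\right) \frac{1}{2} - \frac{5}{2} = - \frac{5}{2} - \frac{5}{2} = -5$)
$- 10 \left(0 - 3\right) p m + 471 = - 10 \left(0 - 3\right) \left(-5\right) \left(-3\right) + 471 = - 10 \left(-3\right) \left(-5\right) \left(-3\right) + 471 = - 10 \cdot 15 \left(-3\right) + 471 = \left(-10\right) \left(-45\right) + 471 = 450 + 471 = 921$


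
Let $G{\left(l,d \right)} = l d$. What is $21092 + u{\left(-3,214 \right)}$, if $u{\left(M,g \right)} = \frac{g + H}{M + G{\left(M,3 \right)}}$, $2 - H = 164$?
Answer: $\frac{63263}{3} \approx 21088.0$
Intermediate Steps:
$G{\left(l,d \right)} = d l$
$H = -162$ ($H = 2 - 164 = -162$)
$u{\left(M,g \right)} = \frac{-162 + g}{4 M}$ ($u{\left(M,g \right)} = \frac{g - 162}{M + 3 M} = \frac{-162 + g}{4 M}$)
$21092 + u{\left(-3,214 \right)} = 21092 + \frac{-162 + 214}{4 \left(-3\right)} = 21092 + \frac{1}{4} \left(- \frac{1}{3}\right) 52 = 21092 - \frac{13}{3} = \frac{63263}{3}$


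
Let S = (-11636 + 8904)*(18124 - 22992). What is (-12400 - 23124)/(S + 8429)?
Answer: -428/160335 ≈ -0.0026694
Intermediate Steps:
S = 13299376 (S = -2732*(-4868) = 13299376)
(-12400 - 23124)/(S + 8429) = (-12400 - 23124)/(13299376 + 8429) = -35524/13307805 = -35524*1/13307805 = -428/160335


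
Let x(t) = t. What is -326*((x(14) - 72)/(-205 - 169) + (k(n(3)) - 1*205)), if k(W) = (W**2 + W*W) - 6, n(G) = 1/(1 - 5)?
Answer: 51383631/748 ≈ 68695.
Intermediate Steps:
n(G) = -1/4 (n(G) = 1/(-4) = -1/4)
k(W) = -6 + 2*W**2 (k(W) = (W**2 + W**2) - 6 = 2*W**2 - 6 = -6 + 2*W**2)
-326*((x(14) - 72)/(-205 - 169) + (k(n(3)) - 1*205)) = -326*((14 - 72)/(-205 - 169) + ((-6 + 2*(-1/4)**2) - 1*205)) = -326*(-58/(-374) + ((-6 + 2*(1/16)) - 205)) = -326*(-58*(-1/374) + ((-6 + 1/8) - 205)) = -326*(29/187 + (-47/8 - 205)) = -326*(29/187 - 1687/8) = -326*(-315237/1496) = 51383631/748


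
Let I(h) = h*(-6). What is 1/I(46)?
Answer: -1/276 ≈ -0.0036232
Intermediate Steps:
I(h) = -6*h
1/I(46) = 1/(-6*46) = 1/(-276) = -1/276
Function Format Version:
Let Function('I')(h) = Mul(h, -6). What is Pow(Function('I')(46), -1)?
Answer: Rational(-1, 276) ≈ -0.0036232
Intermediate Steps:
Function('I')(h) = Mul(-6, h)
Pow(Function('I')(46), -1) = Pow(Mul(-6, 46), -1) = Pow(-276, -1) = Rational(-1, 276)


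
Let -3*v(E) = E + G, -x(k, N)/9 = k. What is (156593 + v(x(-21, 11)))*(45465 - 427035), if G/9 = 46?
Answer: -59674495440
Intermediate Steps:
G = 414 (G = 9*46 = 414)
x(k, N) = -9*k
v(E) = -138 - E/3 (v(E) = -(E + 414)/3 = -(414 + E)/3 = -138 - E/3)
(156593 + v(x(-21, 11)))*(45465 - 427035) = (156593 + (-138 - (-3)*(-21)))*(45465 - 427035) = (156593 + (-138 - 1/3*189))*(-381570) = (156593 + (-138 - 63))*(-381570) = (156593 - 201)*(-381570) = 156392*(-381570) = -59674495440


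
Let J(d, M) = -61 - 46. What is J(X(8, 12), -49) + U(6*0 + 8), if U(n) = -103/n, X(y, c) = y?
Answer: -959/8 ≈ -119.88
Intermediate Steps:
J(d, M) = -107
J(X(8, 12), -49) + U(6*0 + 8) = -107 - 103/(6*0 + 8) = -107 - 103/(0 + 8) = -107 - 103/8 = -959/8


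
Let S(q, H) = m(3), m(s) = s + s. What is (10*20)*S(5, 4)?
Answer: 1200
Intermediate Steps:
m(s) = 2*s
S(q, H) = 6 (S(q, H) = 2*3 = 6)
(10*20)*S(5, 4) = (10*20)*6 = 200*6 = 1200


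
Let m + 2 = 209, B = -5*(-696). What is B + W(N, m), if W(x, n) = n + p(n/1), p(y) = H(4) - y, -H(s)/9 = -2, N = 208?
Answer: 3498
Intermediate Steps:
B = 3480
H(s) = 18 (H(s) = -9*(-2) = 18)
p(y) = 18 - y
m = 207 (m = -2 + 209 = 207)
W(x, n) = 18 (W(x, n) = n + (18 - n/1) = n + (18 - n) = 18)
B + W(N, m) = 3480 + 18 = 3498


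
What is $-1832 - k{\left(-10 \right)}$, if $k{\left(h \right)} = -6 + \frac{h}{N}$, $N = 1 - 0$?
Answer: $-1816$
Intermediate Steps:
$N = 1$ ($N = 1 + 0 = 1$)
$k{\left(h \right)} = -6 + h$ ($k{\left(h \right)} = -6 + \frac{h}{1} = -6 + h 1 = -6 + h$)
$-1832 - k{\left(-10 \right)} = -1832 - \left(-6 - 10\right) = -1832 - -16 = -1832 + 16 = -1816$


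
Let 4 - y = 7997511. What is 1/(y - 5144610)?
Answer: -1/13142117 ≈ -7.6091e-8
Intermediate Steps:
y = -7997507 (y = 4 - 1*7997511 = 4 - 7997511 = -7997507)
1/(y - 5144610) = 1/(-7997507 - 5144610) = 1/(-13142117) = -1/13142117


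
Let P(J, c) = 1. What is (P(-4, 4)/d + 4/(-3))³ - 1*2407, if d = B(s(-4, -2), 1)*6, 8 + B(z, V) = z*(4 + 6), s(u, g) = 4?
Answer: -631594733/262144 ≈ -2409.3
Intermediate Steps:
B(z, V) = -8 + 10*z (B(z, V) = -8 + z*(4 + 6) = -8 + z*10 = -8 + 10*z)
d = 192 (d = (-8 + 10*4)*6 = (-8 + 40)*6 = 32*6 = 192)
(P(-4, 4)/d + 4/(-3))³ - 1*2407 = (1/192 + 4/(-3))³ - 1*2407 = (1*(1/192) + 4*(-⅓))³ - 2407 = (1/192 - 4/3)³ - 2407 = (-85/64)³ - 2407 = -614125/262144 - 2407 = -631594733/262144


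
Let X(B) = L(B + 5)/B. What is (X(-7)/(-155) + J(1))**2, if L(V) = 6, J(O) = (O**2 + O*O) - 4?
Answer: 4682896/1177225 ≈ 3.9779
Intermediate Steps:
J(O) = -4 + 2*O**2 (J(O) = (O**2 + O**2) - 4 = 2*O**2 - 4 = -4 + 2*O**2)
X(B) = 6/B
(X(-7)/(-155) + J(1))**2 = ((6/(-7))/(-155) + (-4 + 2*1**2))**2 = ((6*(-1/7))*(-1/155) + (-4 + 2*1))**2 = (-6/7*(-1/155) + (-4 + 2))**2 = (6/1085 - 2)**2 = (-2164/1085)**2 = 4682896/1177225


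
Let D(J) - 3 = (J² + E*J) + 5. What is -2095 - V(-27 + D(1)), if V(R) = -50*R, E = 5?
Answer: -2745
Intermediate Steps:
D(J) = 8 + J² + 5*J (D(J) = 3 + ((J² + 5*J) + 5) = 3 + (5 + J² + 5*J) = 8 + J² + 5*J)
-2095 - V(-27 + D(1)) = -2095 - (-50)*(-27 + (8 + 1² + 5*1)) = -2095 - (-50)*(-27 + (8 + 1 + 5)) = -2095 - (-50)*(-27 + 14) = -2095 - (-50)*(-13) = -2095 - 1*650 = -2095 - 650 = -2745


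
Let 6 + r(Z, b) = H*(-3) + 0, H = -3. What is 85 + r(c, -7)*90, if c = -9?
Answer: 355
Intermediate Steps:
r(Z, b) = 3 (r(Z, b) = -6 + (-3*(-3) + 0) = -6 + (9 + 0) = -6 + 9 = 3)
85 + r(c, -7)*90 = 85 + 3*90 = 85 + 270 = 355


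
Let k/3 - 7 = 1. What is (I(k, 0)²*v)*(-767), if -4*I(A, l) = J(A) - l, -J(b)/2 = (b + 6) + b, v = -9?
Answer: 5032287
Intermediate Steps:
k = 24 (k = 21 + 3*1 = 21 + 3 = 24)
J(b) = -12 - 4*b (J(b) = -2*((b + 6) + b) = -2*((6 + b) + b) = -2*(6 + 2*b) = -12 - 4*b)
I(A, l) = 3 + A + l/4 (I(A, l) = -((-12 - 4*A) - l)/4 = -(-12 - l - 4*A)/4 = 3 + A + l/4)
(I(k, 0)²*v)*(-767) = ((3 + 24 + (¼)*0)²*(-9))*(-767) = ((3 + 24 + 0)²*(-9))*(-767) = (27²*(-9))*(-767) = (729*(-9))*(-767) = -6561*(-767) = 5032287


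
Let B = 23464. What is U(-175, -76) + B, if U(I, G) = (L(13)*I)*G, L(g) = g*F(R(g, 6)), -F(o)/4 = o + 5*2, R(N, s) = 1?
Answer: -7584136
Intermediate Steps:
F(o) = -40 - 4*o (F(o) = -4*(o + 5*2) = -4*(o + 10) = -4*(10 + o) = -40 - 4*o)
L(g) = -44*g (L(g) = g*(-40 - 4*1) = g*(-40 - 4) = g*(-44) = -44*g)
U(I, G) = -572*G*I (U(I, G) = ((-44*13)*I)*G = (-572*I)*G = -572*G*I)
U(-175, -76) + B = -572*(-76)*(-175) + 23464 = -7607600 + 23464 = -7584136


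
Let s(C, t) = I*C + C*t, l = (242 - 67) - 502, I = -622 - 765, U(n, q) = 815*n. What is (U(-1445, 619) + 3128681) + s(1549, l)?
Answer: -703980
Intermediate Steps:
I = -1387
l = -327 (l = 175 - 502 = -327)
s(C, t) = -1387*C + C*t
(U(-1445, 619) + 3128681) + s(1549, l) = (815*(-1445) + 3128681) + 1549*(-1387 - 327) = (-1177675 + 3128681) + 1549*(-1714) = 1951006 - 2654986 = -703980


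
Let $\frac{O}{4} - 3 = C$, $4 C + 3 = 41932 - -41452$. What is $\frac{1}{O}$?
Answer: $\frac{1}{83393} \approx 1.1991 \cdot 10^{-5}$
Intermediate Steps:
$C = \frac{83381}{4}$ ($C = - \frac{3}{4} + \frac{41932 - -41452}{4} = - \frac{3}{4} + \frac{41932 + 41452}{4} = - \frac{3}{4} + \frac{1}{4} \cdot 83384 = - \frac{3}{4} + 20846 = \frac{83381}{4} \approx 20845.0$)
$O = 83393$ ($O = 12 + 4 \cdot \frac{83381}{4} = 12 + 83381 = 83393$)
$\frac{1}{O} = \frac{1}{83393}$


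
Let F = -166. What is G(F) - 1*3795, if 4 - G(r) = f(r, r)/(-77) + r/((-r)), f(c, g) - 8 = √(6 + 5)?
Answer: -291822/77 + √11/77 ≈ -3789.9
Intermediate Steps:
f(c, g) = 8 + √11 (f(c, g) = 8 + √(6 + 5) = 8 + √11)
G(r) = 393/77 + √11/77 (G(r) = 4 - ((8 + √11)/(-77) + r/((-r))) = 4 - ((8 + √11)*(-1/77) + r*(-1/r)) = 4 - ((-8/77 - √11/77) - 1) = 4 - (-85/77 - √11/77) = 4 + (85/77 + √11/77) = 393/77 + √11/77)
G(F) - 1*3795 = (393/77 + √11/77) - 1*3795 = (393/77 + √11/77) - 3795 = -291822/77 + √11/77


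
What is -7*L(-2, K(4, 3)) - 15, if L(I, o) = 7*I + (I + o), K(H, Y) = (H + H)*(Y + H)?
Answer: -295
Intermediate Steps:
K(H, Y) = 2*H*(H + Y) (K(H, Y) = (2*H)*(H + Y) = 2*H*(H + Y))
L(I, o) = o + 8*I
-7*L(-2, K(4, 3)) - 15 = -7*(2*4*(4 + 3) + 8*(-2)) - 15 = -7*(2*4*7 - 16) - 15 = -7*(56 - 16) - 15 = -7*40 - 15 = -280 - 15 = -295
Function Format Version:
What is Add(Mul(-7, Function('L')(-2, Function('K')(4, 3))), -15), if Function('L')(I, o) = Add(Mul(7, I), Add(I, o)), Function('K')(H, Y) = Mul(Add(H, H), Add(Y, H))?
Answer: -295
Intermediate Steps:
Function('K')(H, Y) = Mul(2, H, Add(H, Y)) (Function('K')(H, Y) = Mul(Mul(2, H), Add(H, Y)) = Mul(2, H, Add(H, Y)))
Function('L')(I, o) = Add(o, Mul(8, I))
Add(Mul(-7, Function('L')(-2, Function('K')(4, 3))), -15) = Add(Mul(-7, Add(Mul(2, 4, Add(4, 3)), Mul(8, -2))), -15) = Add(Mul(-7, Add(Mul(2, 4, 7), -16)), -15) = Add(Mul(-7, Add(56, -16)), -15) = Add(Mul(-7, 40), -15) = Add(-280, -15) = -295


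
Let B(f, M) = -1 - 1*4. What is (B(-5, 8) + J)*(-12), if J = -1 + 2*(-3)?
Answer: 144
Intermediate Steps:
J = -7 (J = -1 - 6 = -7)
B(f, M) = -5 (B(f, M) = -1 - 4 = -5)
(B(-5, 8) + J)*(-12) = (-5 - 7)*(-12) = -12*(-12) = 144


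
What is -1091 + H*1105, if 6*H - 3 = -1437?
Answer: -265186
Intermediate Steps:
H = -239 (H = 1/2 + (1/6)*(-1437) = 1/2 - 479/2 = -239)
-1091 + H*1105 = -1091 - 239*1105 = -1091 - 264095 = -265186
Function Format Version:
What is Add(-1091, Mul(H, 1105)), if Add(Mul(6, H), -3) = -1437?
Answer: -265186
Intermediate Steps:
H = -239 (H = Add(Rational(1, 2), Mul(Rational(1, 6), -1437)) = Add(Rational(1, 2), Rational(-479, 2)) = -239)
Add(-1091, Mul(H, 1105)) = Add(-1091, Mul(-239, 1105)) = Add(-1091, -264095) = -265186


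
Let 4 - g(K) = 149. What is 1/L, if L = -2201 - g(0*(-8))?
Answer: -1/2056 ≈ -0.00048638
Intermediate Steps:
g(K) = -145 (g(K) = 4 - 1*149 = 4 - 149 = -145)
L = -2056 (L = -2201 - 1*(-145) = -2201 + 145 = -2056)
1/L = 1/(-2056) = -1/2056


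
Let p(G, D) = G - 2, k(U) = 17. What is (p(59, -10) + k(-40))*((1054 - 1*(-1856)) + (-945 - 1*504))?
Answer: 108114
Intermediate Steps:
p(G, D) = -2 + G
(p(59, -10) + k(-40))*((1054 - 1*(-1856)) + (-945 - 1*504)) = ((-2 + 59) + 17)*((1054 - 1*(-1856)) + (-945 - 1*504)) = (57 + 17)*((1054 + 1856) + (-945 - 504)) = 74*(2910 - 1449) = 74*1461 = 108114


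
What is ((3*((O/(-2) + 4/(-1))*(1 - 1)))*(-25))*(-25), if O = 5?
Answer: 0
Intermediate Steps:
((3*((O/(-2) + 4/(-1))*(1 - 1)))*(-25))*(-25) = ((3*((5/(-2) + 4/(-1))*(1 - 1)))*(-25))*(-25) = ((3*((5*(-½) + 4*(-1))*0))*(-25))*(-25) = ((3*((-5/2 - 4)*0))*(-25))*(-25) = ((3*(-13/2*0))*(-25))*(-25) = ((3*0)*(-25))*(-25) = (0*(-25))*(-25) = 0*(-25) = 0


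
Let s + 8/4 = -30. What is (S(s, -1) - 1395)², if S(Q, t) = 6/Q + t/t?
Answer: 497602249/256 ≈ 1.9438e+6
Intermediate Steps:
s = -32 (s = -2 - 30 = -32)
S(Q, t) = 1 + 6/Q (S(Q, t) = 6/Q + 1 = 1 + 6/Q)
(S(s, -1) - 1395)² = ((6 - 32)/(-32) - 1395)² = (-1/32*(-26) - 1395)² = (13/16 - 1395)² = (-22307/16)² = 497602249/256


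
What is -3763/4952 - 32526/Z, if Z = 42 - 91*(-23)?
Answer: -169102757/10572520 ≈ -15.995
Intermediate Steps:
Z = 2135 (Z = 42 + 2093 = 2135)
-3763/4952 - 32526/Z = -3763/4952 - 32526/2135 = -169102757/10572520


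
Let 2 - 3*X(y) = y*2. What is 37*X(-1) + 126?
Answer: 526/3 ≈ 175.33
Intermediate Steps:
X(y) = 2/3 - 2*y/3 (X(y) = 2/3 - y*2/3 = 2/3 - 2*y/3)
37*X(-1) + 126 = 37*(2/3 - 2/3*(-1)) + 126 = 37*(2/3 + 2/3) + 126 = 37*(4/3) + 126 = 148/3 + 126 = 526/3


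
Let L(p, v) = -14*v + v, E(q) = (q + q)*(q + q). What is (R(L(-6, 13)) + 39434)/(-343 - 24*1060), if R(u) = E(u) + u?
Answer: -153509/25783 ≈ -5.9539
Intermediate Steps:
E(q) = 4*q² (E(q) = (2*q)*(2*q) = 4*q²)
L(p, v) = -13*v
R(u) = u + 4*u² (R(u) = 4*u² + u = u + 4*u²)
(R(L(-6, 13)) + 39434)/(-343 - 24*1060) = ((-13*13)*(1 + 4*(-13*13)) + 39434)/(-343 - 24*1060) = (-169*(1 + 4*(-169)) + 39434)/(-343 - 25440) = (-169*(1 - 676) + 39434)/(-25783) = (-169*(-675) + 39434)*(-1/25783) = (114075 + 39434)*(-1/25783) = 153509*(-1/25783) = -153509/25783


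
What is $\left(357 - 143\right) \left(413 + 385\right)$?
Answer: $170772$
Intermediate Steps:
$\left(357 - 143\right) \left(413 + 385\right) = 214 \cdot 798 = 170772$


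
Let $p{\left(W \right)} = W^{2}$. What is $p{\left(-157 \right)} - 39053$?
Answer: $-14404$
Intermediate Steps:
$p{\left(-157 \right)} - 39053 = \left(-157\right)^{2} - 39053 = 24649 - 39053 = -14404$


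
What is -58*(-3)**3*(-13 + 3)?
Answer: -15660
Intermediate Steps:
-58*(-3)**3*(-13 + 3) = -(-1566)*(-10) = -58*270 = -15660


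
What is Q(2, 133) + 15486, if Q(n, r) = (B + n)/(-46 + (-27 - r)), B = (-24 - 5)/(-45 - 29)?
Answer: 236068407/15244 ≈ 15486.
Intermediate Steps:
B = 29/74 (B = -29/(-74) = -29*(-1/74) = 29/74 ≈ 0.39189)
Q(n, r) = (29/74 + n)/(-73 - r) (Q(n, r) = (29/74 + n)/(-46 + (-27 - r)) = (29/74 + n)/(-73 - r))
Q(2, 133) + 15486 = (-29/74 - 1*2)/(73 + 133) + 15486 = (-29/74 - 2)/206 + 15486 = (1/206)*(-177/74) + 15486 = -177/15244 + 15486 = 236068407/15244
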